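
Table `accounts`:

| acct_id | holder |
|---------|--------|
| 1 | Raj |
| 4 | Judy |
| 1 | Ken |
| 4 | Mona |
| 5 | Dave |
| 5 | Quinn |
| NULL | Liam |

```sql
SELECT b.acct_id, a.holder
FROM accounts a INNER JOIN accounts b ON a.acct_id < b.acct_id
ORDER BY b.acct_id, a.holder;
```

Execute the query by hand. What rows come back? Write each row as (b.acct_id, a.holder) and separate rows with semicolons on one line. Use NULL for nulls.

INNER JOIN keeps only pairs where the ON condition holds.
Matching on a.acct_id < b.acct_id. A NULL in a compared column never satisfies the condition.
- a[0] acct_id=1 → 4 match(es) in b → 4 row(s).
- a[1] acct_id=4 → 2 match(es) in b → 2 row(s).
- a[2] acct_id=1 → 4 match(es) in b → 4 row(s).
- a[3] acct_id=4 → 2 match(es) in b → 2 row(s).
- a[4] acct_id=5 → no match; dropped.
- a[5] acct_id=5 → no match; dropped.
- a[6] acct_id=NULL → no match; dropped.

(4, Ken); (4, Ken); (4, Raj); (4, Raj); (5, Judy); (5, Judy); (5, Ken); (5, Ken); (5, Mona); (5, Mona); (5, Raj); (5, Raj)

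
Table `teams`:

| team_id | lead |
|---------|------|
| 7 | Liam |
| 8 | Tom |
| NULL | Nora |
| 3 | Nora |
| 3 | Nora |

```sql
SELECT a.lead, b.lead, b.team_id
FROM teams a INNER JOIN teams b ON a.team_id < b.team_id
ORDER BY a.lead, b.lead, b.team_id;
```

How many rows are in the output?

INNER JOIN keeps only pairs where the ON condition holds.
Matching on a.team_id < b.team_id. A NULL in a compared column never satisfies the condition.
- team_id=7: 1 matching b row(s), so 1 row(s) emitted.
- team_id=8: no matching b row, dropped.
- team_id=NULL: no matching b row, dropped.
- team_id=3: 2 matching b row(s), so 2 row(s) emitted.
- team_id=3: 2 matching b row(s), so 2 row(s) emitted.
Total: 5 rows.

5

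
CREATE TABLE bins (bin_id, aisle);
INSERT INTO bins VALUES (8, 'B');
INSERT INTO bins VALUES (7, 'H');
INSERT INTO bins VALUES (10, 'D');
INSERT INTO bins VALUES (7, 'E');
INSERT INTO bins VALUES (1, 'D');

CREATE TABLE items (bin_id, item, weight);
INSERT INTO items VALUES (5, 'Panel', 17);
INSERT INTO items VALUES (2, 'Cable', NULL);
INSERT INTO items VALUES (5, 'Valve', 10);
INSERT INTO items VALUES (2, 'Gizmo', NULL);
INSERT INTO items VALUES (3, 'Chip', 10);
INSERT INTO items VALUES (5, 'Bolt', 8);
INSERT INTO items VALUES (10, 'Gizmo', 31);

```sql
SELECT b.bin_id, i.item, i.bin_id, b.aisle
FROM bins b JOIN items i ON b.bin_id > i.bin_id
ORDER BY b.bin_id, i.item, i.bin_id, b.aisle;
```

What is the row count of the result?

24

INNER JOIN keeps only pairs where the ON condition holds.
Matching on b.bin_id > i.bin_id.
- b row (bin_id=8): matches 6 i row(s) → 6 output row(s).
- b row (bin_id=7): matches 6 i row(s) → 6 output row(s).
- b row (bin_id=10): matches 6 i row(s) → 6 output row(s).
- b row (bin_id=7): matches 6 i row(s) → 6 output row(s).
- b row (bin_id=1): no match → dropped.
Total: 24 rows.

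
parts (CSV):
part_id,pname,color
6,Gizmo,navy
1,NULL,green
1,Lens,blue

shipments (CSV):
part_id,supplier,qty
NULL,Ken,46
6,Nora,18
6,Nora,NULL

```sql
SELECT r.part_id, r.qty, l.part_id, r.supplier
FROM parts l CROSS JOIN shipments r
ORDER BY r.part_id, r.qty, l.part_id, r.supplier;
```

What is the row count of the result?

9

CROSS JOIN pairs every row of `parts` with every row of `shipments`: 3 × 3 = 9 rows.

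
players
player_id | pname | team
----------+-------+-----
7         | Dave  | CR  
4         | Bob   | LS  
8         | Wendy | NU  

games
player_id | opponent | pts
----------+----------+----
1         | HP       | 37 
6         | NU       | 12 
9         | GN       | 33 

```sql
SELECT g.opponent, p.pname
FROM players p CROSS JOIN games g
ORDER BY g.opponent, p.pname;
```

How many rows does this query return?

9

CROSS JOIN pairs every row of `players` with every row of `games`: 3 × 3 = 9 rows.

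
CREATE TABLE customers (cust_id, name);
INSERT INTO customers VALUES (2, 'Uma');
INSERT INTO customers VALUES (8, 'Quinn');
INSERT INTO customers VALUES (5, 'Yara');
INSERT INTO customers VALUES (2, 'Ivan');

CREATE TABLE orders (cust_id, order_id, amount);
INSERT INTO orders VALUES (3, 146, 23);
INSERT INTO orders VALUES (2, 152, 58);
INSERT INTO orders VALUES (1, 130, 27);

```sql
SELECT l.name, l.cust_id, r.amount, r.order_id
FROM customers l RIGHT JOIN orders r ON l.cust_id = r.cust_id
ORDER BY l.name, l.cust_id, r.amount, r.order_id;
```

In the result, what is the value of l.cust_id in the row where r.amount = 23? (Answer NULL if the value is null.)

RIGHT JOIN keeps every row from `orders`; unmatched rows get NULL for `customers`'s columns.
Matching on l.cust_id = r.cust_id.
Matched pairs: 2; unmatched r rows kept: 2.

NULL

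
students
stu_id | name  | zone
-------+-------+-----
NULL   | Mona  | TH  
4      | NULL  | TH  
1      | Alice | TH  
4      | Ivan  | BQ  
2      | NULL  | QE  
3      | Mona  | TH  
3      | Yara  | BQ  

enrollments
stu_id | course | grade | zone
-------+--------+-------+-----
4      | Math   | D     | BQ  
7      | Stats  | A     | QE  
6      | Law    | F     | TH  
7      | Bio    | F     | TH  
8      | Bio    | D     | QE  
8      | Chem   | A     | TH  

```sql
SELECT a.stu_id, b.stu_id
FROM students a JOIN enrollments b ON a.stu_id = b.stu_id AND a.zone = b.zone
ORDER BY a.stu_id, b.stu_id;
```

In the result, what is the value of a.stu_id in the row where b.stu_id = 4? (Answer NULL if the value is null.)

INNER JOIN keeps only pairs where the ON condition holds.
Matching on a.stu_id = b.stu_id AND a.zone = b.zone. A NULL in a compared column never satisfies the condition.
- a row (stu_id=NULL, zone=TH): no match → dropped.
- a row (stu_id=4, zone=TH): no match → dropped.
- a row (stu_id=1, zone=TH): no match → dropped.
- a row (stu_id=4, zone=BQ): matches 1 b row(s) → 1 output row(s).
- a row (stu_id=2, zone=QE): no match → dropped.
- a row (stu_id=3, zone=TH): no match → dropped.
- a row (stu_id=3, zone=BQ): no match → dropped.

4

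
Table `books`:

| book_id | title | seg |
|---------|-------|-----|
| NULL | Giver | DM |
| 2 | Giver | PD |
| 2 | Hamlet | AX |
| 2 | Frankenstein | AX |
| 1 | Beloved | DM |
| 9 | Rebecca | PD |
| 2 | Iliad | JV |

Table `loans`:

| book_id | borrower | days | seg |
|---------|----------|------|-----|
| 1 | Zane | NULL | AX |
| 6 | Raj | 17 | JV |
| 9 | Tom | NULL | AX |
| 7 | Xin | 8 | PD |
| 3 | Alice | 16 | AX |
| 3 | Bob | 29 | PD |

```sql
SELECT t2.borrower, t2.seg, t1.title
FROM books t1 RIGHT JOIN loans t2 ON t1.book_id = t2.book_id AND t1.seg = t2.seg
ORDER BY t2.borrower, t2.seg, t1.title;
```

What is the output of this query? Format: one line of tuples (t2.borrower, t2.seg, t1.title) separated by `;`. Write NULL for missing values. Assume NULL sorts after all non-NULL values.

(Alice, AX, NULL); (Bob, PD, NULL); (Raj, JV, NULL); (Tom, AX, NULL); (Xin, PD, NULL); (Zane, AX, NULL)

RIGHT JOIN keeps every row from `loans`; unmatched rows get NULL for `books`'s columns.
Matching on t1.book_id = t2.book_id AND t1.seg = t2.seg. A NULL in a compared column never satisfies the condition.
Matched pairs: 0; unmatched t2 rows kept: 6.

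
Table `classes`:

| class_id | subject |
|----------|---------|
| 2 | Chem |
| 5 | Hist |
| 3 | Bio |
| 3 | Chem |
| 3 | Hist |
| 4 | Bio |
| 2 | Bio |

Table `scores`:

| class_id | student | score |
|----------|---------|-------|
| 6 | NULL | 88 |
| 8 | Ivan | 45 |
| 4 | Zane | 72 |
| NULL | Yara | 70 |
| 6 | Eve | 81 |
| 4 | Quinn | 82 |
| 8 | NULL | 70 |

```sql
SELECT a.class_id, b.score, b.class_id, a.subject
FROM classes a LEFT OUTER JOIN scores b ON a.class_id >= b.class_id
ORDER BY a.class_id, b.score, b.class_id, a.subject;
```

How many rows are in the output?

LEFT JOIN keeps every row from `classes`; unmatched rows get NULL for `scores`'s columns.
Matching on a.class_id >= b.class_id. A NULL in a compared column never satisfies the condition.
- class_id=2: no b row matches, row kept with b columns NULL.
- class_id=5: 2 matching b row(s), so 2 row(s) emitted.
- class_id=3: no b row matches, row kept with b columns NULL.
- class_id=3: no b row matches, row kept with b columns NULL.
- class_id=3: no b row matches, row kept with b columns NULL.
- class_id=4: 2 matching b row(s), so 2 row(s) emitted.
- class_id=2: no b row matches, row kept with b columns NULL.
Total: 4 matched + 5 padded = 9 rows.

9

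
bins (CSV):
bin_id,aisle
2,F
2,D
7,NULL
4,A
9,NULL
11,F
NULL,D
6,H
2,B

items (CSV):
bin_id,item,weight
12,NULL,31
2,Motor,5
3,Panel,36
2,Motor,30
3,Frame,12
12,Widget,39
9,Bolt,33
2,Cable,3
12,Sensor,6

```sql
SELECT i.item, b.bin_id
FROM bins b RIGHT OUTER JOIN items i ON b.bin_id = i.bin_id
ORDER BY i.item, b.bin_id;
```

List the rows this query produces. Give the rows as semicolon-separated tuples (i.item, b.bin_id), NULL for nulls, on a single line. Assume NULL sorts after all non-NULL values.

(Bolt, 9); (Cable, 2); (Cable, 2); (Cable, 2); (Frame, NULL); (Motor, 2); (Motor, 2); (Motor, 2); (Motor, 2); (Motor, 2); (Motor, 2); (Panel, NULL); (Sensor, NULL); (Widget, NULL); (NULL, NULL)

RIGHT JOIN keeps every row from `items`; unmatched rows get NULL for `bins`'s columns.
Matching on b.bin_id = i.bin_id. A NULL in a compared column never satisfies the condition.
- b row (bin_id=2): matches 3 i row(s) → 3 output row(s).
- b row (bin_id=2): matches 3 i row(s) → 3 output row(s).
- b row (bin_id=7): no match.
- b row (bin_id=4): no match.
- b row (bin_id=9): matches 1 i row(s) → 1 output row(s).
- b row (bin_id=11): no match.
- b row (bin_id=NULL): no match.
- b row (bin_id=6): no match.
- b row (bin_id=2): matches 3 i row(s) → 3 output row(s).
- 5 row(s) from i found no b partner → padded with NULL.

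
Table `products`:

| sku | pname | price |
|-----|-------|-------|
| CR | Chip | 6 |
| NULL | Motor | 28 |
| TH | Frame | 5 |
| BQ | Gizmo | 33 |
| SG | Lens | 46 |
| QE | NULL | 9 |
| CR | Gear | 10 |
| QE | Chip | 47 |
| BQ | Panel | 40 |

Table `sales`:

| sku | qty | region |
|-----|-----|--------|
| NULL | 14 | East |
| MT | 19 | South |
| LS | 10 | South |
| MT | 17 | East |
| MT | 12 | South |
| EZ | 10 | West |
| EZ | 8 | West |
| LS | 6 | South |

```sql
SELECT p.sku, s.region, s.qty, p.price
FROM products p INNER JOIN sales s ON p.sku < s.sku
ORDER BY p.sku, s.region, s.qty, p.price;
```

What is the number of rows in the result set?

28

INNER JOIN keeps only pairs where the ON condition holds.
Matching on p.sku < s.sku. A NULL in a compared column never satisfies the condition.
- sku=CR: 7 matching s row(s), so 7 row(s) emitted.
- sku=NULL: no matching s row, dropped.
- sku=TH: no matching s row, dropped.
- sku=BQ: 7 matching s row(s), so 7 row(s) emitted.
- sku=SG: no matching s row, dropped.
- sku=QE: no matching s row, dropped.
- sku=CR: 7 matching s row(s), so 7 row(s) emitted.
- sku=QE: no matching s row, dropped.
- sku=BQ: 7 matching s row(s), so 7 row(s) emitted.
Total: 28 rows.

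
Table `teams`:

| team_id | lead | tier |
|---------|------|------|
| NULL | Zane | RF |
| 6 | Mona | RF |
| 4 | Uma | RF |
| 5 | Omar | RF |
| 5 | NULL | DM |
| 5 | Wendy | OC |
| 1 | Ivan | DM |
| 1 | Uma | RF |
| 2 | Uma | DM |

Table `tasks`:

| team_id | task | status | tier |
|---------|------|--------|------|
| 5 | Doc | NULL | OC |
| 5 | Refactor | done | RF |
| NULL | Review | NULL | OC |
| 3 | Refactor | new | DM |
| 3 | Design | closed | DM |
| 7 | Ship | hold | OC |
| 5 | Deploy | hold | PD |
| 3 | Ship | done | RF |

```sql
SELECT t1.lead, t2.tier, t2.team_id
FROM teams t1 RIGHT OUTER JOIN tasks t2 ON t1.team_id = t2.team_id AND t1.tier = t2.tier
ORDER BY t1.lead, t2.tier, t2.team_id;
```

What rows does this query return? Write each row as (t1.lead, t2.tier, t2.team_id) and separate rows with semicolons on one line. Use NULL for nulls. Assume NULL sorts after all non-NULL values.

RIGHT JOIN keeps every row from `tasks`; unmatched rows get NULL for `teams`'s columns.
Matching on t1.team_id = t2.team_id AND t1.tier = t2.tier. A NULL in a compared column never satisfies the condition.
- t1 (team_id=NULL, tier=RF) has no partner in t2.
- t1 (team_id=6, tier=RF) has no partner in t2.
- t1 (team_id=4, tier=RF) has no partner in t2.
- t1 (team_id=5, tier=RF) pairs with 1 row(s) of t2.
- t1 (team_id=5, tier=DM) has no partner in t2.
- t1 (team_id=5, tier=OC) pairs with 1 row(s) of t2.
- t1 (team_id=1, tier=DM) has no partner in t2.
- t1 (team_id=1, tier=RF) has no partner in t2.
- t1 (team_id=2, tier=DM) has no partner in t2.
- 6 t2 row(s) had no t1 match → kept, t1 columns NULL.
After projecting and ordering:
t1.lead | t2.tier | t2.team_id
Omar | RF | 5
Wendy | OC | 5
NULL | DM | 3
NULL | DM | 3
NULL | OC | 7
NULL | OC | NULL
NULL | PD | 5
NULL | RF | 3

(Omar, RF, 5); (Wendy, OC, 5); (NULL, DM, 3); (NULL, DM, 3); (NULL, OC, 7); (NULL, OC, NULL); (NULL, PD, 5); (NULL, RF, 3)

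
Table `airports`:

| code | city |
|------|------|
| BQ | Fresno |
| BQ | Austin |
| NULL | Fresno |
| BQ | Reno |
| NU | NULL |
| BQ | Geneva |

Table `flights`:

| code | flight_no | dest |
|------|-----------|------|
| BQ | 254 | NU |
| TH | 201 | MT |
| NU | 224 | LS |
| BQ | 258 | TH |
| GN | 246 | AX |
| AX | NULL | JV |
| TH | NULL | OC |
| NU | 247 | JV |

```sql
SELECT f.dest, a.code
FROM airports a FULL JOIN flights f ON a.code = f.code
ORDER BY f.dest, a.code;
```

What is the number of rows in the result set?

FULL OUTER JOIN keeps every row from both sides; unmatched rows get NULL for the other side's columns.
Matching on a.code = f.code. A NULL in a compared column never satisfies the condition.
- a (code=BQ) pairs with 2 row(s) of f.
- a (code=BQ) pairs with 2 row(s) of f.
- a (code=NULL) has no partner → padded with NULL.
- a (code=BQ) pairs with 2 row(s) of f.
- a (code=NU) pairs with 2 row(s) of f.
- a (code=BQ) pairs with 2 row(s) of f.
- plus 4 unmatched f row(s), each kept with NULL a columns.
Total: 10 matched + 5 padded = 15 rows.

15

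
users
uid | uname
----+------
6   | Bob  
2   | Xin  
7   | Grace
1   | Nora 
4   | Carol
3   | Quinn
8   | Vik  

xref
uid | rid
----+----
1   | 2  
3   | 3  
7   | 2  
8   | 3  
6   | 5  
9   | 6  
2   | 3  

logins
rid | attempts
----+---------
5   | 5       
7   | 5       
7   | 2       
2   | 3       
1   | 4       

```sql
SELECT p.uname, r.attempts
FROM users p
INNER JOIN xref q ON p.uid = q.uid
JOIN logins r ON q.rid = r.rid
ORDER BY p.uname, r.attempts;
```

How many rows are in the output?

Step 1 — p INNER JOIN q on uid → 6 row(s).
Then INNER JOIN `logins r` on rid: keep only rows whose q.rid appears in r.
Result: 3 row(s).

3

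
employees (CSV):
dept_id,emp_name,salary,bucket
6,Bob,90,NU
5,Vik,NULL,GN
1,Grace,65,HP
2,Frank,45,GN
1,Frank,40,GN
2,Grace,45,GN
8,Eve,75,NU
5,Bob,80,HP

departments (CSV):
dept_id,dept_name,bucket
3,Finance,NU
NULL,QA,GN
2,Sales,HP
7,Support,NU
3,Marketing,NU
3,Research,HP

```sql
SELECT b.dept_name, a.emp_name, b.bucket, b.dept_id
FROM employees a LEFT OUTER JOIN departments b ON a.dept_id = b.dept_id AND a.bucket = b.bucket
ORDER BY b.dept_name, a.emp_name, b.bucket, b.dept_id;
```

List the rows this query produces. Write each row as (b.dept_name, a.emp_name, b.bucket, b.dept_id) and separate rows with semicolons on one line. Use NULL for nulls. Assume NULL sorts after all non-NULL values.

(NULL, Bob, NULL, NULL); (NULL, Bob, NULL, NULL); (NULL, Eve, NULL, NULL); (NULL, Frank, NULL, NULL); (NULL, Frank, NULL, NULL); (NULL, Grace, NULL, NULL); (NULL, Grace, NULL, NULL); (NULL, Vik, NULL, NULL)

LEFT JOIN keeps every row from `employees`; unmatched rows get NULL for `departments`'s columns.
Matching on a.dept_id = b.dept_id AND a.bucket = b.bucket. A NULL in a compared column never satisfies the condition.
Matched pairs: 0; unmatched a rows kept: 8.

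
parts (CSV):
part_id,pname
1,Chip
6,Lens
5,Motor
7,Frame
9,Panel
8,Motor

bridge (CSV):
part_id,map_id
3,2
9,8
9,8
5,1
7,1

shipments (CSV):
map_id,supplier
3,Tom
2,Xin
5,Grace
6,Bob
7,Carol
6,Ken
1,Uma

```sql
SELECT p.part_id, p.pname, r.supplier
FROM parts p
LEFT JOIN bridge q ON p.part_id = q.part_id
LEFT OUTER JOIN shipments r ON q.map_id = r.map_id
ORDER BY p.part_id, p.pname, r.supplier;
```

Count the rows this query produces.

Step 1 — p LEFT JOIN q on part_id → 7 row(s).
Then LEFT JOIN `shipments r` on map_id: each of those 7 rows is kept; rows whose q.map_id has no match in r get NULL for r's columns.
Result: 7 row(s).

7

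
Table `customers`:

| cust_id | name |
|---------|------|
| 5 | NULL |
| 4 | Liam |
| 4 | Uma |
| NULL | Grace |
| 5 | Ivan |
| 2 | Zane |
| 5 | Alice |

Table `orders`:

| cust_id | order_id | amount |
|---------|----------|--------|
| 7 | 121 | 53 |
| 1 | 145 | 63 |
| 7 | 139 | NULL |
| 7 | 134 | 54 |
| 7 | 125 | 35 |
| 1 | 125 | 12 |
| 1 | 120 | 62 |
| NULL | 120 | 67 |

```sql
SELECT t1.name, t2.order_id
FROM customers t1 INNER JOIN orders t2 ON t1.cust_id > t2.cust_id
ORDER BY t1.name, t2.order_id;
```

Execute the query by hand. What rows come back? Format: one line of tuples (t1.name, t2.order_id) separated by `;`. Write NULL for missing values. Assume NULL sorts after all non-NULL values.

(Alice, 120); (Alice, 125); (Alice, 145); (Ivan, 120); (Ivan, 125); (Ivan, 145); (Liam, 120); (Liam, 125); (Liam, 145); (Uma, 120); (Uma, 125); (Uma, 145); (Zane, 120); (Zane, 125); (Zane, 145); (NULL, 120); (NULL, 125); (NULL, 145)

INNER JOIN keeps only pairs where the ON condition holds.
Matching on t1.cust_id > t2.cust_id. A NULL in a compared column never satisfies the condition.
- t1 row (cust_id=5): matches 3 t2 row(s) → 3 output row(s).
- t1 row (cust_id=4): matches 3 t2 row(s) → 3 output row(s).
- t1 row (cust_id=4): matches 3 t2 row(s) → 3 output row(s).
- t1 row (cust_id=NULL): no match → dropped.
- t1 row (cust_id=5): matches 3 t2 row(s) → 3 output row(s).
- t1 row (cust_id=2): matches 3 t2 row(s) → 3 output row(s).
- t1 row (cust_id=5): matches 3 t2 row(s) → 3 output row(s).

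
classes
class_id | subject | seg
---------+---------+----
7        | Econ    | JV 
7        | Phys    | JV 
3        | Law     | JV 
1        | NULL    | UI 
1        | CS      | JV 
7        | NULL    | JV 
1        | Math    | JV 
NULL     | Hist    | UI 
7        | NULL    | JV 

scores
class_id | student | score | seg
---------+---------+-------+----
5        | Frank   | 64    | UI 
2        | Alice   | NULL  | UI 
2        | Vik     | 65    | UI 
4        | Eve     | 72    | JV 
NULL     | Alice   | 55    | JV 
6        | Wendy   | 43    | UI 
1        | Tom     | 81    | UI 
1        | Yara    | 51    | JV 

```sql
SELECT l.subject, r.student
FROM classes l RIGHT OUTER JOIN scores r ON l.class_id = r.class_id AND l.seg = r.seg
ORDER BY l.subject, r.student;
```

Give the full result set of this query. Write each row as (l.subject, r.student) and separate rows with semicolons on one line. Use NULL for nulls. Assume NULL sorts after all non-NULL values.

(CS, Yara); (Math, Yara); (NULL, Alice); (NULL, Alice); (NULL, Eve); (NULL, Frank); (NULL, Tom); (NULL, Vik); (NULL, Wendy)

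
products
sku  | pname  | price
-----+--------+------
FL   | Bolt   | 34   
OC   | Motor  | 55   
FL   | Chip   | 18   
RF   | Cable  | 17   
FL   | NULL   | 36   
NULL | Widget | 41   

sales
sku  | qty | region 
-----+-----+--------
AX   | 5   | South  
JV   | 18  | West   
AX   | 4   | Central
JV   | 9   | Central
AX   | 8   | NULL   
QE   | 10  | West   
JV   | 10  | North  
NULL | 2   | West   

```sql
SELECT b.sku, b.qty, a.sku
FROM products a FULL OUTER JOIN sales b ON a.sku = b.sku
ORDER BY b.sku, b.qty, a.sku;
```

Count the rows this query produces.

FULL OUTER JOIN keeps every row from both sides; unmatched rows get NULL for the other side's columns.
Matching on a.sku = b.sku. A NULL in a compared column never satisfies the condition.
Matched pairs: 0; unmatched a rows kept: 6; unmatched b rows kept: 8.
Total: 0 matched + 14 padded = 14 rows.

14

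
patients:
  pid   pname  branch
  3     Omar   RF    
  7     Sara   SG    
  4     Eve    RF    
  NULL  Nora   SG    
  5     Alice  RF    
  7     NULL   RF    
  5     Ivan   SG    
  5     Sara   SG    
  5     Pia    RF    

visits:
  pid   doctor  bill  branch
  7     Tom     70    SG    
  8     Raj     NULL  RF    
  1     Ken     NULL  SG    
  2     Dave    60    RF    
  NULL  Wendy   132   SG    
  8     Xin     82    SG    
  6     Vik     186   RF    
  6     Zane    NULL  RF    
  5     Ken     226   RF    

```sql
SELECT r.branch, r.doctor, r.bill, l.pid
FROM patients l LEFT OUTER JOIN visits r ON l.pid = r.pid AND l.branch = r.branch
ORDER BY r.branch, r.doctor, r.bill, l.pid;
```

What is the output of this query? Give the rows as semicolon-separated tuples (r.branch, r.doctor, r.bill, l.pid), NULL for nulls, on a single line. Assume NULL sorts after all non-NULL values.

(RF, Ken, 226, 5); (RF, Ken, 226, 5); (SG, Tom, 70, 7); (NULL, NULL, NULL, 3); (NULL, NULL, NULL, 4); (NULL, NULL, NULL, 5); (NULL, NULL, NULL, 5); (NULL, NULL, NULL, 7); (NULL, NULL, NULL, NULL)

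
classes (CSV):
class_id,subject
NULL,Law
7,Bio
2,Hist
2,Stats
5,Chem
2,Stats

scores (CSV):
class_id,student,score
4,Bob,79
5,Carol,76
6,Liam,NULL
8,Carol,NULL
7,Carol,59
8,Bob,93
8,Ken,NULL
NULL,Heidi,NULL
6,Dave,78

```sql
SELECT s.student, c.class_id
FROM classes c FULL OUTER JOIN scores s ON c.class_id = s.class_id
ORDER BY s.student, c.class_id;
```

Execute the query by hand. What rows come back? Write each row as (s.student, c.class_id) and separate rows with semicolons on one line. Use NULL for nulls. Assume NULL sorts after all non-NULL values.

(Bob, NULL); (Bob, NULL); (Carol, 5); (Carol, 7); (Carol, NULL); (Dave, NULL); (Heidi, NULL); (Ken, NULL); (Liam, NULL); (NULL, 2); (NULL, 2); (NULL, 2); (NULL, NULL)

FULL OUTER JOIN keeps every row from both sides; unmatched rows get NULL for the other side's columns.
Matching on c.class_id = s.class_id. A NULL in a compared column never satisfies the condition.
- class_id=NULL: no s row matches, row kept with s columns NULL.
- class_id=7: 1 matching s row(s), so 1 row(s) emitted.
- class_id=2: no s row matches, row kept with s columns NULL.
- class_id=2: no s row matches, row kept with s columns NULL.
- class_id=5: 1 matching s row(s), so 1 row(s) emitted.
- class_id=2: no s row matches, row kept with s columns NULL.
- 7 row(s) from s found no c partner → padded with NULL.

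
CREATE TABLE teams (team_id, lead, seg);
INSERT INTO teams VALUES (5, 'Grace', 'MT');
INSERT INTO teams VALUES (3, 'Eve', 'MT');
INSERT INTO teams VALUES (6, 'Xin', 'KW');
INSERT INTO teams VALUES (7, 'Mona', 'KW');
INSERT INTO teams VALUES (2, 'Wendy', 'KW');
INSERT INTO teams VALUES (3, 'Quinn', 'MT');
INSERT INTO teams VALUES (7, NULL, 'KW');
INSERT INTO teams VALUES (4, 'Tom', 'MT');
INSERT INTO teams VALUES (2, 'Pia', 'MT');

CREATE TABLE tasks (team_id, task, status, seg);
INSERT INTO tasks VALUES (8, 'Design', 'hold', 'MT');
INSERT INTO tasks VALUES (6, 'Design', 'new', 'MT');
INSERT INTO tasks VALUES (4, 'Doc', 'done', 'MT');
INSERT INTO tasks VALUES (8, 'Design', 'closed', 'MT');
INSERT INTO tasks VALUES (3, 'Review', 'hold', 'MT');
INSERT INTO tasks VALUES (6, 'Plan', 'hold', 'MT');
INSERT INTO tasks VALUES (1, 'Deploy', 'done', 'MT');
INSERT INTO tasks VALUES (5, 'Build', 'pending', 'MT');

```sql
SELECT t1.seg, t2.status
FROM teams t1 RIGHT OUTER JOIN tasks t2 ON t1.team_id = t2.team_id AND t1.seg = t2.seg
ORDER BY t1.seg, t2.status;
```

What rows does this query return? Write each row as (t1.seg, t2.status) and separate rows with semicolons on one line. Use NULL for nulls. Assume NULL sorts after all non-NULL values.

RIGHT JOIN keeps every row from `tasks`; unmatched rows get NULL for `teams`'s columns.
Matching on t1.team_id = t2.team_id AND t1.seg = t2.seg.
Matched pairs: 4; unmatched t2 rows kept: 5.

(MT, done); (MT, hold); (MT, hold); (MT, pending); (NULL, closed); (NULL, done); (NULL, hold); (NULL, hold); (NULL, new)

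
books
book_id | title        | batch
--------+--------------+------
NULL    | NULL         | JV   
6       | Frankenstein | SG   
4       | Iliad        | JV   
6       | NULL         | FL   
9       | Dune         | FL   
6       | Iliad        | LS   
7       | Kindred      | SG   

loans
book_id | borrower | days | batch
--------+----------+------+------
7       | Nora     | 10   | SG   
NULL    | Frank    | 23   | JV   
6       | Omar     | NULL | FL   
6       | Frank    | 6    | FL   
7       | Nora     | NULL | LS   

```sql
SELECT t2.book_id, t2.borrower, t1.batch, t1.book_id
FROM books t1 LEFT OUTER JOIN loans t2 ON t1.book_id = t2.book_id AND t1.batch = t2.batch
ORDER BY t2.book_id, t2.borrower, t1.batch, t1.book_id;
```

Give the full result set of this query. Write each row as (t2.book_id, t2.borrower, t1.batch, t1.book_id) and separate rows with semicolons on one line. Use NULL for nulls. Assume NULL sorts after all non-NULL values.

(6, Frank, FL, 6); (6, Omar, FL, 6); (7, Nora, SG, 7); (NULL, NULL, FL, 9); (NULL, NULL, JV, 4); (NULL, NULL, JV, NULL); (NULL, NULL, LS, 6); (NULL, NULL, SG, 6)

LEFT JOIN keeps every row from `books`; unmatched rows get NULL for `loans`'s columns.
Matching on t1.book_id = t2.book_id AND t1.batch = t2.batch. A NULL in a compared column never satisfies the condition.
Matched pairs: 3; unmatched t1 rows kept: 5.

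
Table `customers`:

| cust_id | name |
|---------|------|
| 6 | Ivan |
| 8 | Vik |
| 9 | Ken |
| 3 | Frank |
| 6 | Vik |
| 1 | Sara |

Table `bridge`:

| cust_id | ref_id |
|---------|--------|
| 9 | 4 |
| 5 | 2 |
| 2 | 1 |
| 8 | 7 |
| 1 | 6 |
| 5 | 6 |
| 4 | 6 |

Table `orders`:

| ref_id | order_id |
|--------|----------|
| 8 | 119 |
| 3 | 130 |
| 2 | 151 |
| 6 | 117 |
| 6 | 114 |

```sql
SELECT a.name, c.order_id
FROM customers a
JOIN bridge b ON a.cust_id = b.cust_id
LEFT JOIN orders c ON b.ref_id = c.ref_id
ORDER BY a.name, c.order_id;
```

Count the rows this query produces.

Step 1 — a INNER JOIN b on cust_id → 3 row(s).
Then LEFT JOIN `orders c` on ref_id: each of those 3 rows is kept; rows whose b.ref_id has no match in c get NULL for c's columns.
Result: 4 row(s).

4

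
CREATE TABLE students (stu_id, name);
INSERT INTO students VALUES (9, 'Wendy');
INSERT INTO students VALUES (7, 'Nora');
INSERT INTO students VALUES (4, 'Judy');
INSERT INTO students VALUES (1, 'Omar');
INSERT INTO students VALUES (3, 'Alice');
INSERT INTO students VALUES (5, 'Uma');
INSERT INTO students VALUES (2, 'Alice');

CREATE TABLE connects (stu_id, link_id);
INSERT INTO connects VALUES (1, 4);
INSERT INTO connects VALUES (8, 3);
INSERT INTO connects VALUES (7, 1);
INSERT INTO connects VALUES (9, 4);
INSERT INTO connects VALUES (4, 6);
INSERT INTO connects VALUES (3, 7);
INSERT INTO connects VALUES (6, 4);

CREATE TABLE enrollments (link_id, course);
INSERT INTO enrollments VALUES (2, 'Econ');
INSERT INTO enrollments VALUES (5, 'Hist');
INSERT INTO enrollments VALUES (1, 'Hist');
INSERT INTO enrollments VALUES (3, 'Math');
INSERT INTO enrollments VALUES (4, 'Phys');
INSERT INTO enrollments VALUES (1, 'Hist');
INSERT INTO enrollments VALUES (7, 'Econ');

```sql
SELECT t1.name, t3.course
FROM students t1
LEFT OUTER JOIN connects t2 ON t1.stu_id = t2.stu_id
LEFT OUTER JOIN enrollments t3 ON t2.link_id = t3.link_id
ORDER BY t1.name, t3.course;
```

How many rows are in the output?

Evaluate left to right. First `students t1 LEFT JOIN connects t2` on stu_id: 7 row(s).
Then LEFT JOIN `enrollments t3` on link_id: each of those 7 rows is kept; rows whose t2.link_id has no match in t3 get NULL for t3's columns.
Result: 8 row(s).

8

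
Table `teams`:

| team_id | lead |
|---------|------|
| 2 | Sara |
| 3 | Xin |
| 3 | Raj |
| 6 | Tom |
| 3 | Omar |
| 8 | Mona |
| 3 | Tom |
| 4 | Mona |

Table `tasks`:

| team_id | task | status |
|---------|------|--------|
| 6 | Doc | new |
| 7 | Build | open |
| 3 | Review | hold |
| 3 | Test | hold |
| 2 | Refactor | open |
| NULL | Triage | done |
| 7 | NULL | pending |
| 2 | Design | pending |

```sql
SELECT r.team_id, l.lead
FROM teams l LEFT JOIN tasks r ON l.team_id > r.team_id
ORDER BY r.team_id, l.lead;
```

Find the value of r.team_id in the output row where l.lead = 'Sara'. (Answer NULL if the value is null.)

NULL

LEFT JOIN keeps every row from `teams`; unmatched rows get NULL for `tasks`'s columns.
Matching on l.team_id > r.team_id. A NULL in a compared column never satisfies the condition.
Matched pairs: 23; unmatched l rows kept: 1.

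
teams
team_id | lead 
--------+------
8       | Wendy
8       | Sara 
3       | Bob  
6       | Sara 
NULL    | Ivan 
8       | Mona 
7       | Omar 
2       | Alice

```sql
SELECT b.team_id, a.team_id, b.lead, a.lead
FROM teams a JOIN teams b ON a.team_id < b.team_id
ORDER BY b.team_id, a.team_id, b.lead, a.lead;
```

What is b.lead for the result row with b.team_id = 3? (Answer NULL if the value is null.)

Bob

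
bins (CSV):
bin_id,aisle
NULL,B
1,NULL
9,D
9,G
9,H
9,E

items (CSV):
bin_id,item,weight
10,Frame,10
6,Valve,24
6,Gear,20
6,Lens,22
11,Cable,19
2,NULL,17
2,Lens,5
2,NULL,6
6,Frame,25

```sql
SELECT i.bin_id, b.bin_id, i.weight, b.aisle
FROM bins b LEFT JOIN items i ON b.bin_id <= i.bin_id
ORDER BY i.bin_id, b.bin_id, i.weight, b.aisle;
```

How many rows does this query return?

18

LEFT JOIN keeps every row from `bins`; unmatched rows get NULL for `items`'s columns.
Matching on b.bin_id <= i.bin_id. A NULL in a compared column never satisfies the condition.
Matched pairs: 17; unmatched b rows kept: 1.
Total: 17 matched + 1 padded = 18 rows.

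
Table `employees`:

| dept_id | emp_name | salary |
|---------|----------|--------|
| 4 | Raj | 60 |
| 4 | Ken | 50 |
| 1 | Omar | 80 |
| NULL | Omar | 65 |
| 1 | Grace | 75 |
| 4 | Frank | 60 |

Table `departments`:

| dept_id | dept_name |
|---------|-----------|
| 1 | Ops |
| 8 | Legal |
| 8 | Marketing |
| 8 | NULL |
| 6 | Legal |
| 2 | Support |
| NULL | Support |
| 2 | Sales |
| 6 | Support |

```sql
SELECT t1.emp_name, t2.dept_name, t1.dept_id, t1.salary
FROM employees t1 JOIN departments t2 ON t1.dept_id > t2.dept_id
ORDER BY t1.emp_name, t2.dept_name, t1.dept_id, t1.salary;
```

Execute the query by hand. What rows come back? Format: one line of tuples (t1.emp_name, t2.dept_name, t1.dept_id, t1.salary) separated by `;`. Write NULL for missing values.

INNER JOIN keeps only pairs where the ON condition holds.
Matching on t1.dept_id > t2.dept_id. A NULL in a compared column never satisfies the condition.
- t1 (dept_id=4) pairs with 3 row(s) of t2.
- t1 (dept_id=4) pairs with 3 row(s) of t2.
- t1 (dept_id=1) has no partner → excluded.
- t1 (dept_id=NULL) has no partner → excluded.
- t1 (dept_id=1) has no partner → excluded.
- t1 (dept_id=4) pairs with 3 row(s) of t2.
After projecting and ordering:
t1.emp_name | t2.dept_name | t1.dept_id | t1.salary
Frank | Ops | 4 | 60
Frank | Sales | 4 | 60
Frank | Support | 4 | 60
Ken | Ops | 4 | 50
Ken | Sales | 4 | 50
Ken | Support | 4 | 50
Raj | Ops | 4 | 60
Raj | Sales | 4 | 60
Raj | Support | 4 | 60

(Frank, Ops, 4, 60); (Frank, Sales, 4, 60); (Frank, Support, 4, 60); (Ken, Ops, 4, 50); (Ken, Sales, 4, 50); (Ken, Support, 4, 50); (Raj, Ops, 4, 60); (Raj, Sales, 4, 60); (Raj, Support, 4, 60)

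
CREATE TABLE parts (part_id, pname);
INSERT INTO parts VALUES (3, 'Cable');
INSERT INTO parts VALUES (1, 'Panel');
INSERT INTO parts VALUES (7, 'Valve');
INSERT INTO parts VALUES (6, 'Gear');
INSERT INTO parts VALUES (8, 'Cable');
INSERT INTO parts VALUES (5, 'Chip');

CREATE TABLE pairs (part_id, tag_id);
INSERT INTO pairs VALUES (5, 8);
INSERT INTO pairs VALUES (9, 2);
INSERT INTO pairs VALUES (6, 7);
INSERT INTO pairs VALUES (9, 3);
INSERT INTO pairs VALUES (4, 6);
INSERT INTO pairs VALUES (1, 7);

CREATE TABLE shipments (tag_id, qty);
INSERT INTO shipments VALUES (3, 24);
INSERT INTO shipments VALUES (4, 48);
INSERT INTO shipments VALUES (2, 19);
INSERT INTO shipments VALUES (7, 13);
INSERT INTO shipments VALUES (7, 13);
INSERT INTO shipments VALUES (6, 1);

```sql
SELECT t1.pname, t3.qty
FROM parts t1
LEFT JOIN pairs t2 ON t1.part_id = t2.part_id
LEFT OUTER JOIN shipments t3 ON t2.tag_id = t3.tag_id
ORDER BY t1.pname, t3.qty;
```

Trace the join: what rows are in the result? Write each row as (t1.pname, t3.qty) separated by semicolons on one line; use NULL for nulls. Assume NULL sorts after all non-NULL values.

(Cable, NULL); (Cable, NULL); (Chip, NULL); (Gear, 13); (Gear, 13); (Panel, 13); (Panel, 13); (Valve, NULL)

Evaluate left to right. First `parts t1 LEFT JOIN pairs t2` on part_id: 6 row(s).
Then LEFT JOIN `shipments t3` on tag_id: each of those 6 rows is kept; rows whose t2.tag_id has no match in t3 get NULL for t3's columns.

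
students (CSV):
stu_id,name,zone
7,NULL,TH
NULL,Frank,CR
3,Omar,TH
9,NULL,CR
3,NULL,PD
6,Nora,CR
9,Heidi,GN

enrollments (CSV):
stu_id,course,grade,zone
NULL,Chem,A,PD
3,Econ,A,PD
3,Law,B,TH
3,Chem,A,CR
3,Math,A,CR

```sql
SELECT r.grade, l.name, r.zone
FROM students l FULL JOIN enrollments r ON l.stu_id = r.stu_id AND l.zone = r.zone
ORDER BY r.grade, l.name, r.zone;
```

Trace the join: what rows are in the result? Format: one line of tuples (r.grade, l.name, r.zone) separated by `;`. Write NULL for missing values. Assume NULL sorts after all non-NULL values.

(A, NULL, CR); (A, NULL, CR); (A, NULL, PD); (A, NULL, PD); (B, Omar, TH); (NULL, Frank, NULL); (NULL, Heidi, NULL); (NULL, Nora, NULL); (NULL, NULL, NULL); (NULL, NULL, NULL)

FULL OUTER JOIN keeps every row from both sides; unmatched rows get NULL for the other side's columns.
Matching on l.stu_id = r.stu_id AND l.zone = r.zone. A NULL in a compared column never satisfies the condition.
- l (stu_id=7, zone=TH) has no partner → padded with NULL.
- l (stu_id=NULL, zone=CR) has no partner → padded with NULL.
- l (stu_id=3, zone=TH) pairs with 1 row(s) of r.
- l (stu_id=9, zone=CR) has no partner → padded with NULL.
- l (stu_id=3, zone=PD) pairs with 1 row(s) of r.
- l (stu_id=6, zone=CR) has no partner → padded with NULL.
- l (stu_id=9, zone=GN) has no partner → padded with NULL.
- plus 3 unmatched r row(s), each kept with NULL l columns.
After projecting and ordering:
r.grade | l.name | r.zone
A | NULL | CR
A | NULL | CR
A | NULL | PD
A | NULL | PD
B | Omar | TH
NULL | Frank | NULL
NULL | Heidi | NULL
NULL | Nora | NULL
NULL | NULL | NULL
NULL | NULL | NULL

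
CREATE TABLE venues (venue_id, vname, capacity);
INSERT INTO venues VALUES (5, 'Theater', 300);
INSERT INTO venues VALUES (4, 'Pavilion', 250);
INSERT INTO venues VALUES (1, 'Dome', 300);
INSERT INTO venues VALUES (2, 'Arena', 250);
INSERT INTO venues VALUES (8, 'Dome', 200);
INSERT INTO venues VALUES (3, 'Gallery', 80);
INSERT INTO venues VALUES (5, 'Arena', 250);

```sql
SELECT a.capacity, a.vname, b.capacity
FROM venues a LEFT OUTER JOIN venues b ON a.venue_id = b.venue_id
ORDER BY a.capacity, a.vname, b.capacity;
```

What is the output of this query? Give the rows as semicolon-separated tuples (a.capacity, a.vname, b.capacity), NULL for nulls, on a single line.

LEFT JOIN keeps every row from `venues a`; unmatched rows get NULL for `venues b`'s columns.
Matching on a.venue_id = b.venue_id.
Matched pairs: 9; unmatched a rows kept: 0.

(80, Gallery, 80); (200, Dome, 200); (250, Arena, 250); (250, Arena, 250); (250, Arena, 300); (250, Pavilion, 250); (300, Dome, 300); (300, Theater, 250); (300, Theater, 300)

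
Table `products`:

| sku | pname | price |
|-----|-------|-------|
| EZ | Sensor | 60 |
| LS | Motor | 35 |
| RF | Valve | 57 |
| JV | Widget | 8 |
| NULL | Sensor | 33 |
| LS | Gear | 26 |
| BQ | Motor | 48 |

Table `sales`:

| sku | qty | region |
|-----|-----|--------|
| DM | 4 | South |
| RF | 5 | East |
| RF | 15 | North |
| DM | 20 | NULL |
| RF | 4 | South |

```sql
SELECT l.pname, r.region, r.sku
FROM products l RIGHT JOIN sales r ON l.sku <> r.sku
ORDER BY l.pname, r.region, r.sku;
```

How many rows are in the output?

27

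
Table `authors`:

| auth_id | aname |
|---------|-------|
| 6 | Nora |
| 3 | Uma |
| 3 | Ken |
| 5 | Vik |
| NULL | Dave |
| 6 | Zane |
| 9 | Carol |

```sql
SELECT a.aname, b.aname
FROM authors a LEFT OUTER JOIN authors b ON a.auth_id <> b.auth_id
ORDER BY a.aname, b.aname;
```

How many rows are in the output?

LEFT JOIN keeps every row from `authors a`; unmatched rows get NULL for `authors b`'s columns.
Matching on a.auth_id <> b.auth_id. A NULL in a compared column never satisfies the condition.
- a row (auth_id=6): matches 4 b row(s) → 4 output row(s).
- a row (auth_id=3): matches 4 b row(s) → 4 output row(s).
- a row (auth_id=3): matches 4 b row(s) → 4 output row(s).
- a row (auth_id=5): matches 5 b row(s) → 5 output row(s).
- a row (auth_id=NULL): no match → kept, b columns NULL.
- a row (auth_id=6): matches 4 b row(s) → 4 output row(s).
- a row (auth_id=9): matches 5 b row(s) → 5 output row(s).
Total: 26 matched + 1 padded = 27 rows.

27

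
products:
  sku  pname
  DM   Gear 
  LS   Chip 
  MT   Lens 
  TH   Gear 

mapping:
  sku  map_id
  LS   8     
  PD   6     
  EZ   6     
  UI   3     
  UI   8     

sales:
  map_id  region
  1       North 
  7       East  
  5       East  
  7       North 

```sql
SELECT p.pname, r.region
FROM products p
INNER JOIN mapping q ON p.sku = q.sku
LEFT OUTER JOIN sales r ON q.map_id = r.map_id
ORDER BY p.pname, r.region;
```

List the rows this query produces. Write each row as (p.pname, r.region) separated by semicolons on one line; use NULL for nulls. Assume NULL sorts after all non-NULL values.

(Chip, NULL)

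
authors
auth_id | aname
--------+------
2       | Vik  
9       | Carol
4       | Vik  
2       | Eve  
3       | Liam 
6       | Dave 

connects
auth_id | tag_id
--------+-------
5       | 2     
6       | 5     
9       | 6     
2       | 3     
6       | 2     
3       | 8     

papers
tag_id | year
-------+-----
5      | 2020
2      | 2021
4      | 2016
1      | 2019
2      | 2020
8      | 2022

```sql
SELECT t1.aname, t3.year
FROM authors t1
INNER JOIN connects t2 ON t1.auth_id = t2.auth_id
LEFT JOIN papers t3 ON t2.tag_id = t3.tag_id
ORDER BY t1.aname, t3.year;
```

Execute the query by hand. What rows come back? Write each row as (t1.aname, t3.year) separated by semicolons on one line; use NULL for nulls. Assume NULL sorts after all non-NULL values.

(Carol, NULL); (Dave, 2020); (Dave, 2020); (Dave, 2021); (Eve, NULL); (Liam, 2022); (Vik, NULL)

Joins associate left-to-right: authors INNER JOIN connects on auth_id gives 6 intermediate row(s).
Then LEFT JOIN `papers t3` on tag_id: each of those 6 rows is kept; rows whose t2.tag_id has no match in t3 get NULL for t3's columns.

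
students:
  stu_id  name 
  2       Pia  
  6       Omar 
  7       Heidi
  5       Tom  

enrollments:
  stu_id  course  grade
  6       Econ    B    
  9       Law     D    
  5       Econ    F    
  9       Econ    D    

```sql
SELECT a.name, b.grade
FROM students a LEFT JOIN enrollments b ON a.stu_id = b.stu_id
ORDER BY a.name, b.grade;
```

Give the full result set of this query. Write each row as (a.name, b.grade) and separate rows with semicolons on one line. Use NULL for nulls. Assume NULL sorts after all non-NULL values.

(Heidi, NULL); (Omar, B); (Pia, NULL); (Tom, F)

LEFT JOIN keeps every row from `students`; unmatched rows get NULL for `enrollments`'s columns.
Matching on a.stu_id = b.stu_id.
Matched pairs: 2; unmatched a rows kept: 2.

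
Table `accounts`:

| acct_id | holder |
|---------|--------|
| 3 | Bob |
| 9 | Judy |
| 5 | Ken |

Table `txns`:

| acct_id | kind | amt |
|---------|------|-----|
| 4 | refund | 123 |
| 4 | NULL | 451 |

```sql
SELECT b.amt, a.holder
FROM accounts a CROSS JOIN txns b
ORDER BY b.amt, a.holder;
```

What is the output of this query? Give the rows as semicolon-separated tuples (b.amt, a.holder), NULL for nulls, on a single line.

(123, Bob); (123, Judy); (123, Ken); (451, Bob); (451, Judy); (451, Ken)

CROSS JOIN pairs every row of `accounts` with every row of `txns`: 3 × 2 = 6 rows.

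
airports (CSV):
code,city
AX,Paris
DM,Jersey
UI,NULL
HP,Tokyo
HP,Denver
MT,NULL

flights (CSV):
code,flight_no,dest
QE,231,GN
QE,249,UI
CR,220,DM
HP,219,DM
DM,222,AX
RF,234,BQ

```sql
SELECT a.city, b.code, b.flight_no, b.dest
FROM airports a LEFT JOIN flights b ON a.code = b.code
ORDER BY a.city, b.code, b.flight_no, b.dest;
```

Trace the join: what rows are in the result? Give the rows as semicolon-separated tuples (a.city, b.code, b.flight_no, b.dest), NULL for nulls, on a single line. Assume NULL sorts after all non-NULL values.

LEFT JOIN keeps every row from `airports`; unmatched rows get NULL for `flights`'s columns.
Matching on a.code = b.code.
- a row (code=AX): no match → kept, b columns NULL.
- a row (code=DM): matches 1 b row(s) → 1 output row(s).
- a row (code=UI): no match → kept, b columns NULL.
- a row (code=HP): matches 1 b row(s) → 1 output row(s).
- a row (code=HP): matches 1 b row(s) → 1 output row(s).
- a row (code=MT): no match → kept, b columns NULL.
After projecting and ordering:
a.city | b.code | b.flight_no | b.dest
Denver | HP | 219 | DM
Jersey | DM | 222 | AX
Paris | NULL | NULL | NULL
Tokyo | HP | 219 | DM
NULL | NULL | NULL | NULL
NULL | NULL | NULL | NULL

(Denver, HP, 219, DM); (Jersey, DM, 222, AX); (Paris, NULL, NULL, NULL); (Tokyo, HP, 219, DM); (NULL, NULL, NULL, NULL); (NULL, NULL, NULL, NULL)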